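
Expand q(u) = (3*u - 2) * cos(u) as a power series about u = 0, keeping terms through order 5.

u^5/8 - u^4/12 - 3*u^3/2 + u^2 + 3*u - 2

Multiply each power in the prefactor through the base expansion.
q(0) = -2
q′(0) = 3
q′′(0) = 2
q′′′(0) = -9
q^(4)(0) = -2
q^(5)(0) = 15
Then c_k = q^(k)(0)/k! gives each Taylor coefficient.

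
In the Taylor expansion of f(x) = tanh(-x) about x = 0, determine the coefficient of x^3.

1/3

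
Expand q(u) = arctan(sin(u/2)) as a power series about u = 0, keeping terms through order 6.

Substitute the inner expansion into the outer series and collect powers.

3*u^5/256 - u^3/16 + u/2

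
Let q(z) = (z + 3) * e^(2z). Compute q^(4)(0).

80

Shift and add copies of the series according to the polynomial's terms.
From the series, [z^4] q = 10/3; multiply by 4! = 24 to get 80.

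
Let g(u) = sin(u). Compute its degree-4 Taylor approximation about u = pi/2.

(u - pi/2)^4/24 - (u - pi/2)^2/2 + 1

g(pi/2) = 1
g′(pi/2) = 0
g′′(pi/2) = -1
g′′′(pi/2) = 0
g^(4)(pi/2) = 1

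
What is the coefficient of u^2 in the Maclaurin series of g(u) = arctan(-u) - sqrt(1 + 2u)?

Combine the two series term by term.
g(0) = -1
g′(0) = -2
g′′(0) = 1

1/2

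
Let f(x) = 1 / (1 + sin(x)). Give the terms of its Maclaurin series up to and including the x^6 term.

17*x^6/45 - 61*x^5/120 + 2*x^4/3 - 5*x^3/6 + x^2 - x + 1

Use the geometric series for the reciprocal, then substitute.
f(0) = 1
f′(0) = -1
f′′(0) = 2
f′′′(0) = -5
f^(4)(0) = 16
f^(5)(0) = -61
f^(6)(0) = 272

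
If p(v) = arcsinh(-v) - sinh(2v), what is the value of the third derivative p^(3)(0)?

-7

Combine the two series term by term.
The coefficient of v^3 in the expansion is -7/6, so p′′′(0) = 3! * (-7/6) = -7.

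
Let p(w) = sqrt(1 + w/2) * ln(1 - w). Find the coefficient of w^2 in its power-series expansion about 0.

-3/4

Take the Cauchy product of the two expansions.
p(0) = 0
p′(0) = -1
p′′(0) = -3/2
Dividing each by k! gives the coefficients c_0, ..., c_2.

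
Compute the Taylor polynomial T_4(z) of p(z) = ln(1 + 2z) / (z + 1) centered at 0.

-32*z^4/3 + 20*z^3/3 - 4*z^2 + 2*z

Use 1/(1 - r) = Σ r^k on the denominator, then take the Cauchy product.
p(0) = 0
p′(0) = 2
p′′(0) = -8
p′′′(0) = 40
p^(4)(0) = -256
Dividing each by k! gives the coefficients c_0, ..., c_4.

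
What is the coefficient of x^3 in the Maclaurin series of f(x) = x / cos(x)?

1/2

Divide the numerator series by the denominator series (power-series long division).
[x^0] = 0;  [x^1] = 1;  [x^2] = 0;  [x^3] = 1/2.
So c_3 = f′′′(0)/3! = 1/2.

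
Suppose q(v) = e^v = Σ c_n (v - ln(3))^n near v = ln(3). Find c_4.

1/8

Differentiate repeatedly and evaluate at the center.
[(v - ln(3))^0] = 3;  [(v - ln(3))^1] = 3;  [(v - ln(3))^2] = 3/2;  [(v - ln(3))^3] = 1/2;  [(v - ln(3))^4] = 1/8.
So c_4 = q^(4)(ln(3))/4! = 1/8.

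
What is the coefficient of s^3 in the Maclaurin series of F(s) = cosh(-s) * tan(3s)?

21/2

Expand each factor separately, then convolve coefficients.
F(0) = 0
F′(0) = 3
F′′(0) = 0
F′′′(0) = 63
Then c_k = F^(k)(0)/k! gives each Taylor coefficient.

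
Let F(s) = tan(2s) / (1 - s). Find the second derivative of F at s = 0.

Expand each factor separately, then convolve coefficients.
The coefficient of s^2 in the expansion is 2, so F′′(0) = 2! * (2) = 4.

4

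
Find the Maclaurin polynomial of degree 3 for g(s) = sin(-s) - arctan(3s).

55*s^3/6 - 4*s

Expand each term separately and add.
[s^0] = 0;  [s^1] = -4;  [s^2] = 0;  [s^3] = 55/6.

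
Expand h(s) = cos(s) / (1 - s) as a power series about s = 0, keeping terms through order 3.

s^3/2 + s^2/2 + s + 1

Expand 1/(denominator) as a geometric series and multiply by the numerator's series.
h(0) = 1
h′(0) = 1
h′′(0) = 1
h′′′(0) = 3
Dividing each by k! gives the coefficients c_0, ..., c_3.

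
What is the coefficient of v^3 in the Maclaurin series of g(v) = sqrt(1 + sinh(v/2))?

7/384

Plug the Maclaurin series of the inner function into that of the outer and collect terms.
[v^0] = 1;  [v^1] = 1/4;  [v^2] = -1/32;  [v^3] = 7/384.
So c_3 = g′′′(0)/3! = 7/384.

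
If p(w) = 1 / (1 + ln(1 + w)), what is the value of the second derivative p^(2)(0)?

3

Use the geometric series for the reciprocal, then substitute.
From the series, [w^2] p = 3/2; multiply by 2! = 2 to get 3.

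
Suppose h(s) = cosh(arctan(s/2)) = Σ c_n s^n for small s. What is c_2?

Substitute the inner expansion into the outer series and collect powers.
h(0) = 1
h′(0) = 0
h′′(0) = 1/4
So c_2 = h′′(0)/2! = 1/8.

1/8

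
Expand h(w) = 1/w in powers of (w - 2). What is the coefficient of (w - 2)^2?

1/8

Compute the successive derivatives at the expansion point and divide by k!.
h(2) = 1/2
h′(2) = -1/4
h′′(2) = 1/4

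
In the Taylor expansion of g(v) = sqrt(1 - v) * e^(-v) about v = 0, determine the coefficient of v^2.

Expand each factor separately, then convolve coefficients.
g(0) = 1
g′(0) = -3/2
g′′(0) = 7/4
So c_2 = g′′(0)/2! = 7/8.

7/8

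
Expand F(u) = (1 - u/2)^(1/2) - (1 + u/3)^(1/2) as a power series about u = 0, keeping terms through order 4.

-325*u^4/165888 - 35*u^3/3456 - 5*u^2/288 - 5*u/12

Add the two expansions coefficient-wise.
F(0) = 0
F′(0) = -5/12
F′′(0) = -5/144
F′′′(0) = -35/576
F^(4)(0) = -325/6912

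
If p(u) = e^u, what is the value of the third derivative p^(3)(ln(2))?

2

From the series, [(u - ln(2))^3] p = 1/3; multiply by 3! = 6 to get 2.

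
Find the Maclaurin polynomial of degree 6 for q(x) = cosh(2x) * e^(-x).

73*x^6/144 - 121*x^5/120 + 41*x^4/24 - 13*x^3/6 + 5*x^2/2 - x + 1

Multiply the two series term by term and collect like powers.
q(0) = 1
q′(0) = -1
q′′(0) = 5
q′′′(0) = -13
q^(4)(0) = 41
q^(5)(0) = -121
q^(6)(0) = 365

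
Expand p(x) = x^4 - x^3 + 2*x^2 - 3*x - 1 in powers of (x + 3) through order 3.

-13*(x + 3)^3 + 65*(x + 3)^2 - 150*(x + 3) + 134

[(x + 3)^0] = 134;  [(x + 3)^1] = -150;  [(x + 3)^2] = 65;  [(x + 3)^3] = -13.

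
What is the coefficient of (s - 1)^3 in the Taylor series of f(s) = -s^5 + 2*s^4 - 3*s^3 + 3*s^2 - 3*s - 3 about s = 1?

-5

[(s - 1)^0] = -5;  [(s - 1)^1] = -3;  [(s - 1)^2] = -4;  [(s - 1)^3] = -5.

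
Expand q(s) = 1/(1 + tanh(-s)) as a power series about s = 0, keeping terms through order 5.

Plug the Maclaurin series of the inner function into that of the outer and collect terms.
[s^0] = 1;  [s^1] = 1;  [s^2] = 1;  [s^3] = 2/3;  [s^4] = 1/3;  [s^5] = 2/15.

2*s^5/15 + s^4/3 + 2*s^3/3 + s^2 + s + 1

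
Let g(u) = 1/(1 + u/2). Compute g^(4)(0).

3/2

The coefficient of u^4 in the expansion is 1/16, so g^(4)(0) = 4! * (1/16) = 3/2.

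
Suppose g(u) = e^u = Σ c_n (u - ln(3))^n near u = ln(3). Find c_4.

1/8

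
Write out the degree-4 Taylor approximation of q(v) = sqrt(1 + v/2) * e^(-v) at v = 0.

-53*v^4/2048 - v^3/384 + 7*v^2/32 - 3*v/4 + 1

Take the Cauchy product of the two expansions.
[v^0] = 1;  [v^1] = -3/4;  [v^2] = 7/32;  [v^3] = -1/384;  [v^4] = -53/2048.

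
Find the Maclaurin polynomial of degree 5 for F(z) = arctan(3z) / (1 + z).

Write out both Maclaurin series and multiply, keeping only the needed powers.
F(0) = 0
F′(0) = 3
F′′(0) = -6
F′′′(0) = -36
F^(4)(0) = 144
F^(5)(0) = 5112

213*z^5/5 + 6*z^4 - 6*z^3 - 3*z^2 + 3*z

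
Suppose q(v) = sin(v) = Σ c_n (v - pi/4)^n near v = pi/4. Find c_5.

sqrt(2)/240

q(pi/4) = sqrt(2)/2
q′(pi/4) = sqrt(2)/2
q′′(pi/4) = -sqrt(2)/2
q′′′(pi/4) = -sqrt(2)/2
q^(4)(pi/4) = sqrt(2)/2
q^(5)(pi/4) = sqrt(2)/2
So c_5 = q^(5)(pi/4)/5! = sqrt(2)/240.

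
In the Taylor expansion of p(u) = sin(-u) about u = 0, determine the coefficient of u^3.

[u^0] = 0;  [u^1] = -1;  [u^2] = 0;  [u^3] = 1/6.

1/6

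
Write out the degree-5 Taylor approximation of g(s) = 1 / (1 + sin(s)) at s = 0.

Expand as Σ (-1)^k u^k with u equal to the inner function's series.

-61*s^5/120 + 2*s^4/3 - 5*s^3/6 + s^2 - s + 1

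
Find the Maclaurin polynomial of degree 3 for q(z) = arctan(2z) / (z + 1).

Expand 1/(denominator) as a geometric series and multiply by the numerator's series.
[z^0] = 0;  [z^1] = 2;  [z^2] = -2;  [z^3] = -2/3.

-2*z^3/3 - 2*z^2 + 2*z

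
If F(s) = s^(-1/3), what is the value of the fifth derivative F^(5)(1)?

From the series, [(s - 1)^5] F = -91/729; multiply by 5! = 120 to get -3640/243.

-3640/243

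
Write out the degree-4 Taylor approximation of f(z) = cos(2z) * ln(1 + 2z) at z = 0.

-4*z^3/3 - 2*z^2 + 2*z

Write out both Maclaurin series and multiply, keeping only the needed powers.
[z^0] = 0;  [z^1] = 2;  [z^2] = -2;  [z^3] = -4/3;  [z^4] = 0.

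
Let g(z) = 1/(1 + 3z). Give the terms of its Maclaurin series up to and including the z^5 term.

-243*z^5 + 81*z^4 - 27*z^3 + 9*z^2 - 3*z + 1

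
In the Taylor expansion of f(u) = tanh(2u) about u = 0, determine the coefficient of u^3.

Compute the successive derivatives at the expansion point and divide by k!.
f(0) = 0
f′(0) = 2
f′′(0) = 0
f′′′(0) = -16

-8/3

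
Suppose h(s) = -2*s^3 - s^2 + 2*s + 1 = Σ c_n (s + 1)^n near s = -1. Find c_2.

h(-1) = 0
h′(-1) = -2
h′′(-1) = 10
Dividing each by k! gives the coefficients c_0, ..., c_2.

5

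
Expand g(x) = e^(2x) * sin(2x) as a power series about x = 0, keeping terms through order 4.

Multiply the two series term by term and collect like powers.

8*x^3/3 + 4*x^2 + 2*x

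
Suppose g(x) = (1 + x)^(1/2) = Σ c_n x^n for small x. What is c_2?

[x^0] = 1;  [x^1] = 1/2;  [x^2] = -1/8.

-1/8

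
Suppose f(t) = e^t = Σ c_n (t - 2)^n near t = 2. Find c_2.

Use the known series and substitute for the argument.
[(t - 2)^0] = e^(2);  [(t - 2)^1] = e^(2);  [(t - 2)^2] = e^(2)/2.
So c_2 = f′′(2)/2! = e^(2)/2.

e^(2)/2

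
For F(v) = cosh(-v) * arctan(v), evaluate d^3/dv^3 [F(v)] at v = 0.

1

Write out both Maclaurin series and multiply, keeping only the needed powers.
From the series, [v^3] F = 1/6; multiply by 3! = 6 to get 1.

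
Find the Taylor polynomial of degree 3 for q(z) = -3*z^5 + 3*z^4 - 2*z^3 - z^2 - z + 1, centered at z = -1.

-44*(z + 1)^3 + 53*(z + 1)^2 - 32*(z + 1) + 9

q(-1) = 9
q′(-1) = -32
q′′(-1) = 106
q′′′(-1) = -264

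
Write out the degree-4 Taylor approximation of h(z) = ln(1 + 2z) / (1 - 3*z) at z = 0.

40*z^4 + 44*z^3/3 + 4*z^2 + 2*z

Use 1/(1 - r) = Σ r^k on the denominator, then take the Cauchy product.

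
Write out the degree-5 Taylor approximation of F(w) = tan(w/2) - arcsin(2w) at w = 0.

-115*w^5/48 - 31*w^3/24 - 3*w/2

Combine the two series term by term.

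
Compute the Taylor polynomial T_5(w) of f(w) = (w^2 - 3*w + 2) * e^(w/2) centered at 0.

13*w^5/960 + 13*w^4/192 + w^3/6 - w^2/4 - 2*w + 2

Distribute the polynomial across the series and collect like powers.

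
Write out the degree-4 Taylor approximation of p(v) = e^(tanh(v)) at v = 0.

-7*v^4/24 - v^3/6 + v^2/2 + v + 1

Compose series: expand the inner function first, then feed it into the outer expansion.
[v^0] = 1;  [v^1] = 1;  [v^2] = 1/2;  [v^3] = -1/6;  [v^4] = -7/24.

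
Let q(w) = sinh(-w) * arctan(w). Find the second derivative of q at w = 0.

Write out both Maclaurin series and multiply, keeping only the needed powers.
The coefficient of w^2 in the expansion is -1, so q′′(0) = 2! * (-1) = -2.

-2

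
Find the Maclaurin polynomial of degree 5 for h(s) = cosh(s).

s^4/24 + s^2/2 + 1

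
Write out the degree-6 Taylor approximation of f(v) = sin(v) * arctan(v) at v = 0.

Multiply the two series term by term and collect like powers.
[v^0] = 0;  [v^1] = 0;  [v^2] = 1;  [v^3] = 0;  [v^4] = -1/2;  [v^5] = 0;  [v^6] = 19/72.

19*v^6/72 - v^4/2 + v^2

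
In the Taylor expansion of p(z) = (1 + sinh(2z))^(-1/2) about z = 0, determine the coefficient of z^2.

3/2

Substitute the inner expansion into the outer series and collect powers.
[z^0] = 1;  [z^1] = -1;  [z^2] = 3/2.
So c_2 = p′′(0)/2! = 3/2.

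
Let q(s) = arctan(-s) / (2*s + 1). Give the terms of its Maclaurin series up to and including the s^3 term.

Multiply the numerator's expansion by the denominator's geometric series.
q(0) = 0
q′(0) = -1
q′′(0) = 4
q′′′(0) = -22

-11*s^3/3 + 2*s^2 - s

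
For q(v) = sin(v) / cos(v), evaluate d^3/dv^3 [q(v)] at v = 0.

Write the quotient as an unknown series and match coefficients against numerator = denominator · series.
From the series, [v^3] q = 1/3; multiply by 3! = 6 to get 2.

2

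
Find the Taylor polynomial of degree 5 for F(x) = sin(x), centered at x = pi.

Differentiate repeatedly and evaluate at the center.
[(x - pi)^0] = 0;  [(x - pi)^1] = -1;  [(x - pi)^2] = 0;  [(x - pi)^3] = 1/6;  [(x - pi)^4] = 0;  [(x - pi)^5] = -1/120.

-(x - pi)^5/120 + (x - pi)^3/6 - (x - pi)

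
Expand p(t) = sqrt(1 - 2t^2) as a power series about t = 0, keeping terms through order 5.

-t^4/2 - t^2 + 1

[t^0] = 1;  [t^1] = 0;  [t^2] = -1;  [t^3] = 0;  [t^4] = -1/2;  [t^5] = 0.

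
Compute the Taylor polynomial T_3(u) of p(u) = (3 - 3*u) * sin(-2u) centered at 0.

4*u^3 + 6*u^2 - 6*u

Multiply each power in the prefactor through the base expansion.
[u^0] = 0;  [u^1] = -6;  [u^2] = 6;  [u^3] = 4.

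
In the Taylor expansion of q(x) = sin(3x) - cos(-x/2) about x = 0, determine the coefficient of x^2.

1/8

Add the two expansions coefficient-wise.
q(0) = -1
q′(0) = 3
q′′(0) = 1/4
Then c_k = q^(k)(0)/k! gives each Taylor coefficient.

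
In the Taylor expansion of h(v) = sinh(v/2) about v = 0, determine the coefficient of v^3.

h(0) = 0
h′(0) = 1/2
h′′(0) = 0
h′′′(0) = 1/8

1/48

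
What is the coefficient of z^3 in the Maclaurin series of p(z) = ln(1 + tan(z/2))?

1/12

Substitute the inner expansion into the outer series and collect powers.
[z^0] = 0;  [z^1] = 1/2;  [z^2] = -1/8;  [z^3] = 1/12.
So c_3 = p′′′(0)/3! = 1/12.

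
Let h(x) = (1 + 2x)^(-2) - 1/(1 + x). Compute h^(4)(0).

1896

Combine the two series term by term.
The coefficient of x^4 in the expansion is 79, so h^(4)(0) = 4! * (79) = 1896.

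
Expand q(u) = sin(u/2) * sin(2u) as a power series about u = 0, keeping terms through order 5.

-17*u^4/24 + u^2

Write out both Maclaurin series and multiply, keeping only the needed powers.
[u^0] = 0;  [u^1] = 0;  [u^2] = 1;  [u^3] = 0;  [u^4] = -17/24;  [u^5] = 0.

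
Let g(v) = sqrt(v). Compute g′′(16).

The coefficient of (v - 16)^2 in the expansion is -1/512, so g′′(16) = 2! * (-1/512) = -1/256.

-1/256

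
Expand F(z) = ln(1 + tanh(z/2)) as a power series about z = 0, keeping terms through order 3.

Substitute the inner expansion into the outer series and collect powers.
F(0) = 0
F′(0) = 1/2
F′′(0) = -1/4
F′′′(0) = 0
The Taylor polynomial is Σ F^(k)(0)/k! · z^k.

-z^2/8 + z/2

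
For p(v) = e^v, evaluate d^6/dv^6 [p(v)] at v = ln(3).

Apply the Taylor formula c_k = f^(k)(a)/k!.
The coefficient of (v - ln(3))^6 in the expansion is 1/240, so p^(6)(ln(3)) = 6! * (1/240) = 3.

3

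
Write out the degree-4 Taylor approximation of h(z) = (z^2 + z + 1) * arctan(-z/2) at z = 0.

Multiply each power in the prefactor through the base expansion.
h(0) = 0
h′(0) = -1/2
h′′(0) = -1
h′′′(0) = -11/4
h^(4)(0) = 1

z^4/24 - 11*z^3/24 - z^2/2 - z/2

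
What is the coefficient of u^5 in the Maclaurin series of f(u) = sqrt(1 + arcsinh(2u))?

Let u equal the inner series; expand the outer function in u and truncate.
[u^0] = 1;  [u^1] = 1;  [u^2] = -1/2;  [u^3] = -1/6;  [u^4] = 1/24;  [u^5] = 43/40.
So c_5 = f^(5)(0)/5! = 43/40.

43/40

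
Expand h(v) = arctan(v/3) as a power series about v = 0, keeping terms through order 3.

-v^3/81 + v/3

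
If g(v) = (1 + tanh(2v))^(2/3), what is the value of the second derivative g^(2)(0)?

-8/9

Compose series: expand the inner function first, then feed it into the outer expansion.
The coefficient of v^2 in the expansion is -4/9, so g′′(0) = 2! * (-4/9) = -8/9.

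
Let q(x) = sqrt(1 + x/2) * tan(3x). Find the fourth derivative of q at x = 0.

Take the Cauchy product of the two expansions.
The coefficient of x^4 in the expansion is 291/128, so q^(4)(0) = 4! * (291/128) = 873/16.

873/16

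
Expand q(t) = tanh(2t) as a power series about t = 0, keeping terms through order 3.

-8*t^3/3 + 2*t

q(0) = 0
q′(0) = 2
q′′(0) = 0
q′′′(0) = -16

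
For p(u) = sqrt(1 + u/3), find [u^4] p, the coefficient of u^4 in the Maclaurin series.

-5/10368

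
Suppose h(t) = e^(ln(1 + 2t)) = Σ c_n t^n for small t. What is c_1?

Compose series: expand the inner function first, then feed it into the outer expansion.
h(0) = 1
h′(0) = 2

2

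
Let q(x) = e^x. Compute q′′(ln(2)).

The coefficient of (x - ln(2))^2 in the expansion is 1, so q′′(ln(2)) = 2! * (1) = 2.

2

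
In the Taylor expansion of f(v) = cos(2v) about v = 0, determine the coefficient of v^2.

-2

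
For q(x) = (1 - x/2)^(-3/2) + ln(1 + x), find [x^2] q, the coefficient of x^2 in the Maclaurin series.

Combine the two series term by term.
q(0) = 1
q′(0) = 7/4
q′′(0) = -1/16
Then c_k = q^(k)(0)/k! gives each Taylor coefficient.

-1/32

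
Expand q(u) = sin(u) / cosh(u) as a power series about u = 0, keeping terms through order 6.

3*u^5/10 - 2*u^3/3 + u

Divide the numerator series by the denominator series (power-series long division).
[u^0] = 0;  [u^1] = 1;  [u^2] = 0;  [u^3] = -2/3;  [u^4] = 0;  [u^5] = 3/10;  [u^6] = 0.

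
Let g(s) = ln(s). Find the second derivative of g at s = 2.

Compute the successive derivatives at the expansion point and divide by k!.
From the series, [(s - 2)^2] g = -1/8; multiply by 2! = 2 to get -1/4.

-1/4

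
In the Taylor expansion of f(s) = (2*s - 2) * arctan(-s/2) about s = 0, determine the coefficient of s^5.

Distribute the polynomial across the series and collect like powers.
[s^0] = 0;  [s^1] = 1;  [s^2] = -1;  [s^3] = -1/12;  [s^4] = 1/12;  [s^5] = 1/80.
So c_5 = f^(5)(0)/5! = 1/80.

1/80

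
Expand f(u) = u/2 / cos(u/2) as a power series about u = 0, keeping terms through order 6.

5*u^5/768 + u^3/16 + u/2

Write the quotient as an unknown series and match coefficients against numerator = denominator · series.
f(0) = 0
f′(0) = 1/2
f′′(0) = 0
f′′′(0) = 3/8
f^(4)(0) = 0
f^(5)(0) = 25/32
f^(6)(0) = 0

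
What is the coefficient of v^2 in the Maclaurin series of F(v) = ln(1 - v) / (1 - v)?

-3/2

Write out both Maclaurin series and multiply, keeping only the needed powers.
F(0) = 0
F′(0) = -1
F′′(0) = -3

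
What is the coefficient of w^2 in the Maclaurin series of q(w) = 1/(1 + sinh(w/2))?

Let u equal the inner series; expand the outer function in u and truncate.
q(0) = 1
q′(0) = -1/2
q′′(0) = 1/2

1/4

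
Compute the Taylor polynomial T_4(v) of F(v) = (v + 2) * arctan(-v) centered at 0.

v^4/3 + 2*v^3/3 - v^2 - 2*v

Multiply each power in the prefactor through the base expansion.
F(0) = 0
F′(0) = -2
F′′(0) = -2
F′′′(0) = 4
F^(4)(0) = 8
Dividing each by k! gives the coefficients c_0, ..., c_4.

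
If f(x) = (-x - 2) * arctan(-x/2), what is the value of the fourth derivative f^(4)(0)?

-1

Shift and add copies of the series according to the polynomial's terms.
The coefficient of x^4 in the expansion is -1/24, so f^(4)(0) = 4! * (-1/24) = -1.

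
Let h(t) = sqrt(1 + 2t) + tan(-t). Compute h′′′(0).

Add the two expansions coefficient-wise.
The coefficient of t^3 in the expansion is 1/6, so h′′′(0) = 3! * (1/6) = 1.

1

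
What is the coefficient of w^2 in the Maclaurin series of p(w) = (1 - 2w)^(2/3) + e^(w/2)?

Combine the two series term by term.
[w^0] = 2;  [w^1] = -5/6;  [w^2] = -23/72.

-23/72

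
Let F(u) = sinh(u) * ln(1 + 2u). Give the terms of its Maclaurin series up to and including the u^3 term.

Write out both Maclaurin series and multiply, keeping only the needed powers.
F(0) = 0
F′(0) = 0
F′′(0) = 4
F′′′(0) = -12

-2*u^3 + 2*u^2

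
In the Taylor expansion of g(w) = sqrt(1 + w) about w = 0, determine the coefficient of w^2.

g(0) = 1
g′(0) = 1/2
g′′(0) = -1/4

-1/8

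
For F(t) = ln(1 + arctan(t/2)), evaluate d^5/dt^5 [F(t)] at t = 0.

1/4

Compose series: expand the inner function first, then feed it into the outer expansion.
The coefficient of t^5 in the expansion is 1/480, so F^(5)(0) = 5! * (1/480) = 1/4.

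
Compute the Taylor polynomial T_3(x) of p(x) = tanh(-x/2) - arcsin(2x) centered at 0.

-31*x^3/24 - 5*x/2

Expand each term separately and add.
p(0) = 0
p′(0) = -5/2
p′′(0) = 0
p′′′(0) = -31/4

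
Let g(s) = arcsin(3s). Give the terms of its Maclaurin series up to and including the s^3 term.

g(0) = 0
g′(0) = 3
g′′(0) = 0
g′′′(0) = 27
Dividing each by k! gives the coefficients c_0, ..., c_3.

9*s^3/2 + 3*s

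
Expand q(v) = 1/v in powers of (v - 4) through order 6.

q(4) = 1/4
q′(4) = -1/16
q′′(4) = 1/32
q′′′(4) = -3/128
q^(4)(4) = 3/128
q^(5)(4) = -15/512
q^(6)(4) = 45/1024
Dividing each by k! gives the coefficients c_0, ..., c_6.

(v - 4)^6/16384 - (v - 4)^5/4096 + (v - 4)^4/1024 - (v - 4)^3/256 + (v - 4)^2/64 - (v - 4)/16 + 1/4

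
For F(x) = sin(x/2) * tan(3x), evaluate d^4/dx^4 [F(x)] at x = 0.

Expand each factor separately, then convolve coefficients.
The coefficient of x^4 in the expansion is 71/16, so F^(4)(0) = 4! * (71/16) = 213/2.

213/2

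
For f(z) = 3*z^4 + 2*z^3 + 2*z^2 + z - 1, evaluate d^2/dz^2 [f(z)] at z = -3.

Use the known series and substitute for the argument.
The coefficient of (z + 3)^2 in the expansion is 146, so f′′(-3) = 2! * (146) = 292.

292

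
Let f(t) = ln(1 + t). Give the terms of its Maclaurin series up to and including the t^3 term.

t^3/3 - t^2/2 + t

Apply the Taylor formula c_k = f^(k)(a)/k!.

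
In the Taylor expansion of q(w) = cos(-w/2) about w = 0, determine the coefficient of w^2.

-1/8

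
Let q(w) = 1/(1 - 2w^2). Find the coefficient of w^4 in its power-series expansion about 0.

4

q(0) = 1
q′(0) = 0
q′′(0) = 4
q′′′(0) = 0
q^(4)(0) = 96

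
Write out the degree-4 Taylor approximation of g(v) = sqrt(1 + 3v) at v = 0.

g(0) = 1
g′(0) = 3/2
g′′(0) = -9/4
g′′′(0) = 81/8
g^(4)(0) = -1215/16
Then c_k = g^(k)(0)/k! gives each Taylor coefficient.

-405*v^4/128 + 27*v^3/16 - 9*v^2/8 + 3*v/2 + 1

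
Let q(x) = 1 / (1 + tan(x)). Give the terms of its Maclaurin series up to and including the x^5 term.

Write 1/(1+u) = 1 - u + u^2 - u^3 + ... and substitute the series for u.

-32*x^5/15 + 5*x^4/3 - 4*x^3/3 + x^2 - x + 1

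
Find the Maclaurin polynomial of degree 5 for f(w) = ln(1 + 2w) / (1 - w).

76*w^5/15 - 4*w^4/3 + 8*w^3/3 + 2*w

Expand each factor separately, then convolve coefficients.
f(0) = 0
f′(0) = 2
f′′(0) = 0
f′′′(0) = 16
f^(4)(0) = -32
f^(5)(0) = 608
Dividing each by k! gives the coefficients c_0, ..., c_5.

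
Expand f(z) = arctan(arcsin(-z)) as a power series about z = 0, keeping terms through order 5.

-13*z^5/120 + z^3/6 - z

Substitute the inner expansion into the outer series and collect powers.
f(0) = 0
f′(0) = -1
f′′(0) = 0
f′′′(0) = 1
f^(4)(0) = 0
f^(5)(0) = -13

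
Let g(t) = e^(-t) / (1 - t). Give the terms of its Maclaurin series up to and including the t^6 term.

53*t^6/144 + 11*t^5/30 + 3*t^4/8 + t^3/3 + t^2/2 + 1

Expand 1/(denominator) as a geometric series and multiply by the numerator's series.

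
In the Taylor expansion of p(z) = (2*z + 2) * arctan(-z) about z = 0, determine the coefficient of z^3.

Distribute the polynomial across the series and collect like powers.
[z^0] = 0;  [z^1] = -2;  [z^2] = -2;  [z^3] = 2/3.

2/3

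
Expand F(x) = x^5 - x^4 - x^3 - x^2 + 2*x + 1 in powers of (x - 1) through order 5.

Use the known series and substitute for the argument.

(x - 1)^5 + 4*(x - 1)^4 + 5*(x - 1)^3 - 2*(x - 1) + 1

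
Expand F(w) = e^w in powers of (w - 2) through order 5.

F(2) = e^(2)
F′(2) = e^(2)
F′′(2) = e^(2)
F′′′(2) = e^(2)
F^(4)(2) = e^(2)
F^(5)(2) = e^(2)
Dividing each by k! gives the coefficients c_0, ..., c_5.

(w - 2)^5*e^(2)/120 + (w - 2)^4*e^(2)/24 + (w - 2)^3*e^(2)/6 + (w - 2)^2*e^(2)/2 + (w - 2)*e^(2) + e^(2)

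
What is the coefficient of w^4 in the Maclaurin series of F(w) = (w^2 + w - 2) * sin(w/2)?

Shift and add copies of the series according to the polynomial's terms.
[w^0] = 0;  [w^1] = -1;  [w^2] = 1/2;  [w^3] = 13/24;  [w^4] = -1/48.

-1/48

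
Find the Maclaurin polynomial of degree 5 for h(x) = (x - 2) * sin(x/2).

Shift and add copies of the series according to the polynomial's terms.

-x^5/1920 - x^4/48 + x^3/24 + x^2/2 - x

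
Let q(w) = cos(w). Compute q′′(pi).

1

From the series, [(w - pi)^2] q = 1/2; multiply by 2! = 2 to get 1.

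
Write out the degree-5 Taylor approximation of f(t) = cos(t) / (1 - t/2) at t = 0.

-t^5/96 - t^4/48 - t^3/8 - t^2/4 + t/2 + 1

Take the Cauchy product of the two expansions.
[t^0] = 1;  [t^1] = 1/2;  [t^2] = -1/4;  [t^3] = -1/8;  [t^4] = -1/48;  [t^5] = -1/96.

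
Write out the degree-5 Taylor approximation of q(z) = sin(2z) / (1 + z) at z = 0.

Expand each factor separately, then convolve coefficients.
q(0) = 0
q′(0) = 2
q′′(0) = -4
q′′′(0) = 4
q^(4)(0) = -16
q^(5)(0) = 112

14*z^5/15 - 2*z^4/3 + 2*z^3/3 - 2*z^2 + 2*z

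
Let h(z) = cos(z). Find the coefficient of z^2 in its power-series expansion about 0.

Use the known series and substitute for the argument.
h(0) = 1
h′(0) = 0
h′′(0) = -1
Dividing each by k! gives the coefficients c_0, ..., c_2.

-1/2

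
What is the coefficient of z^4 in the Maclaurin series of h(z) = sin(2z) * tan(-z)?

Take the Cauchy product of the two expansions.

2/3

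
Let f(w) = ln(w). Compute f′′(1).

The coefficient of (w - 1)^2 in the expansion is -1/2, so f′′(1) = 2! * (-1/2) = -1.

-1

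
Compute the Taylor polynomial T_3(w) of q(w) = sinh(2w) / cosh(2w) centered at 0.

Invert the denominator's series and multiply.

-8*w^3/3 + 2*w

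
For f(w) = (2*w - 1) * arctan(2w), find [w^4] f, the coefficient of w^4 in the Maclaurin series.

Multiply each power in the prefactor through the base expansion.

-16/3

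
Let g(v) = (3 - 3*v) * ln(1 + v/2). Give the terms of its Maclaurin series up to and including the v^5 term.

21*v^5/320 - 11*v^4/64 + v^3/2 - 15*v^2/8 + 3*v/2

Shift and add copies of the series according to the polynomial's terms.
[v^0] = 0;  [v^1] = 3/2;  [v^2] = -15/8;  [v^3] = 1/2;  [v^4] = -11/64;  [v^5] = 21/320.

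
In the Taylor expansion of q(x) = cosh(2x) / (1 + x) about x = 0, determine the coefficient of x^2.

Expand each factor separately, then convolve coefficients.
q(0) = 1
q′(0) = -1
q′′(0) = 6
The Taylor polynomial is Σ q^(k)(0)/k! · x^k.

3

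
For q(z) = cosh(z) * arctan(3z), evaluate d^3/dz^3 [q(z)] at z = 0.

Expand each factor separately, then convolve coefficients.
The coefficient of z^3 in the expansion is -15/2, so q′′′(0) = 3! * (-15/2) = -45.

-45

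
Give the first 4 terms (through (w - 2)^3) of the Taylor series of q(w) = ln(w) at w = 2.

(w - 2)^3/24 - (w - 2)^2/8 + (w - 2)/2 + ln(2)

q(2) = ln(2)
q′(2) = 1/2
q′′(2) = -1/4
q′′′(2) = 1/4
Then c_k = q^(k)(2)/k! gives each Taylor coefficient.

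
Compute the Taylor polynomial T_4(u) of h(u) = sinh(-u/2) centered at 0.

-u^3/48 - u/2

h(0) = 0
h′(0) = -1/2
h′′(0) = 0
h′′′(0) = -1/8
h^(4)(0) = 0
Dividing each by k! gives the coefficients c_0, ..., c_4.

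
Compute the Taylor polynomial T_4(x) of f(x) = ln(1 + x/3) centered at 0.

f(0) = 0
f′(0) = 1/3
f′′(0) = -1/9
f′′′(0) = 2/27
f^(4)(0) = -2/27
The Taylor polynomial is Σ f^(k)(0)/k! · x^k.

-x^4/324 + x^3/81 - x^2/18 + x/3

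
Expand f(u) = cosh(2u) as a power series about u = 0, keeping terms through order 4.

2*u^4/3 + 2*u^2 + 1

[u^0] = 1;  [u^1] = 0;  [u^2] = 2;  [u^3] = 0;  [u^4] = 2/3.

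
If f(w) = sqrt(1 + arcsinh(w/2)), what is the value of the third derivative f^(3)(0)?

Compose series: expand the inner function first, then feed it into the outer expansion.
From the series, [w^3] f = -1/384; multiply by 3! = 6 to get -1/64.

-1/64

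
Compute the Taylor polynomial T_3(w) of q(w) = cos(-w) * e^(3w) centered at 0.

Multiply the two series term by term and collect like powers.
q(0) = 1
q′(0) = 3
q′′(0) = 8
q′′′(0) = 18

3*w^3 + 4*w^2 + 3*w + 1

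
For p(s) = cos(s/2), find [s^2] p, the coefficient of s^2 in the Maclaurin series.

p(0) = 1
p′(0) = 0
p′′(0) = -1/4
The Taylor polynomial is Σ p^(k)(0)/k! · s^k.

-1/8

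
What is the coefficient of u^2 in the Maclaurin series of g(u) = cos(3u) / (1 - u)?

-7/2

Expand each factor separately, then convolve coefficients.
[u^0] = 1;  [u^1] = 1;  [u^2] = -7/2.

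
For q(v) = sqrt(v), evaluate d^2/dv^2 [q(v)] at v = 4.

Compute the successive derivatives at the expansion point and divide by k!.
The coefficient of (v - 4)^2 in the expansion is -1/64, so q′′(4) = 2! * (-1/64) = -1/32.

-1/32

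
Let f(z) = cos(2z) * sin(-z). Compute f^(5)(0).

Expand each factor separately, then convolve coefficients.
From the series, [z^5] f = -121/120; multiply by 5! = 120 to get -121.

-121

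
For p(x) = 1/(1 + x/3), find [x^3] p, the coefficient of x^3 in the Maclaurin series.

c_3 = p′′′(0)/3! = -1/27.

-1/27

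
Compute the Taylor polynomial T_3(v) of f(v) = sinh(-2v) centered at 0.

-4*v^3/3 - 2*v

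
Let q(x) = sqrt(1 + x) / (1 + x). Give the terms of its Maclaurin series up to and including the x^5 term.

-63*x^5/256 + 35*x^4/128 - 5*x^3/16 + 3*x^2/8 - x/2 + 1

Expand each factor separately, then convolve coefficients.
[x^0] = 1;  [x^1] = -1/2;  [x^2] = 3/8;  [x^3] = -5/16;  [x^4] = 35/128;  [x^5] = -63/256.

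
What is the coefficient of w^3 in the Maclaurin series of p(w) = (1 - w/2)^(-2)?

1/2

Differentiate repeatedly and evaluate at the center.
p(0) = 1
p′(0) = 1
p′′(0) = 3/2
p′′′(0) = 3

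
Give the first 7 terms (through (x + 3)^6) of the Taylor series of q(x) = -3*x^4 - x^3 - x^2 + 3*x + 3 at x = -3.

-3*(x + 3)^4 + 35*(x + 3)^3 - 154*(x + 3)^2 + 306*(x + 3) - 231

[(x + 3)^0] = -231;  [(x + 3)^1] = 306;  [(x + 3)^2] = -154;  [(x + 3)^3] = 35;  [(x + 3)^4] = -3;  [(x + 3)^5] = 0;  [(x + 3)^6] = 0.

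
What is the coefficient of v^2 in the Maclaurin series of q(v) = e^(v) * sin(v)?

1

Multiply the two series term by term and collect like powers.
q(0) = 0
q′(0) = 1
q′′(0) = 2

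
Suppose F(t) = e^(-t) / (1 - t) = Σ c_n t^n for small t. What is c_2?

1/2

Use 1/(1 - r) = Σ r^k on the denominator, then take the Cauchy product.
F(0) = 1
F′(0) = 0
F′′(0) = 1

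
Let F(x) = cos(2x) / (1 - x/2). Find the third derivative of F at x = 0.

-21/4

Multiply the two series term by term and collect like powers.
From the series, [x^3] F = -7/8; multiply by 3! = 6 to get -21/4.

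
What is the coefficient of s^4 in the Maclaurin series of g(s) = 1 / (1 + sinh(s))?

4/3

Expand as Σ (-1)^k u^k with u equal to the inner function's series.
So c_4 = g^(4)(0)/4! = 4/3.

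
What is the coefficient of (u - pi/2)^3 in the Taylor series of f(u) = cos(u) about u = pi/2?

f(pi/2) = 0
f′(pi/2) = -1
f′′(pi/2) = 0
f′′′(pi/2) = 1

1/6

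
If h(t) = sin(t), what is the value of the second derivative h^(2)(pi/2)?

The coefficient of (t - pi/2)^2 in the expansion is -1/2, so h′′(pi/2) = 2! * (-1/2) = -1.

-1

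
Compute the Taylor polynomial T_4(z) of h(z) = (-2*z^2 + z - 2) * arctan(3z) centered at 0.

Distribute the polynomial across the series and collect like powers.
[z^0] = 0;  [z^1] = -6;  [z^2] = 3;  [z^3] = 12;  [z^4] = -9.

-9*z^4 + 12*z^3 + 3*z^2 - 6*z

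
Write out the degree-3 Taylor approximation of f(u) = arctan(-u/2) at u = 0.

u^3/24 - u/2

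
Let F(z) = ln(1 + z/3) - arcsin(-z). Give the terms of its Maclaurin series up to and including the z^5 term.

737*z^5/9720 - z^4/324 + 29*z^3/162 - z^2/18 + 4*z/3

Expand each term separately and add.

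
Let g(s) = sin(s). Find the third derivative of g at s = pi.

1

From the series, [(s - pi)^3] g = 1/6; multiply by 3! = 6 to get 1.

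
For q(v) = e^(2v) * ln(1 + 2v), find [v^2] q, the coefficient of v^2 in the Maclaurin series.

Multiply the two series term by term and collect like powers.
q(0) = 0
q′(0) = 2
q′′(0) = 4

2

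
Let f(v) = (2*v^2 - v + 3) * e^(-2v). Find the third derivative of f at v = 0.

Shift and add copies of the series according to the polynomial's terms.
The coefficient of v^3 in the expansion is -10, so f′′′(0) = 3! * (-10) = -60.

-60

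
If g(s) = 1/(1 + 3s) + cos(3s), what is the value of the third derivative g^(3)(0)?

Add the two expansions coefficient-wise.
The coefficient of s^3 in the expansion is -27, so g′′′(0) = 3! * (-27) = -162.

-162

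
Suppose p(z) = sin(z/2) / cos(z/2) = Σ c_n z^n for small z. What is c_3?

1/24

Invert the denominator's series and multiply.
p(0) = 0
p′(0) = 1/2
p′′(0) = 0
p′′′(0) = 1/4
So c_3 = p′′′(0)/3! = 1/24.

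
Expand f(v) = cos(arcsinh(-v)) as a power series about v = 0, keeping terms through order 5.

5*v^4/24 - v^2/2 + 1

Substitute the inner expansion into the outer series and collect powers.
f(0) = 1
f′(0) = 0
f′′(0) = -1
f′′′(0) = 0
f^(4)(0) = 5
f^(5)(0) = 0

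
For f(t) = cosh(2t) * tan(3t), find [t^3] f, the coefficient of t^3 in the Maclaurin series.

Expand each factor separately, then convolve coefficients.

15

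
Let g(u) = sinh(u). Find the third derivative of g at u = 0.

1

The coefficient of u^3 in the expansion is 1/6, so g′′′(0) = 3! * (1/6) = 1.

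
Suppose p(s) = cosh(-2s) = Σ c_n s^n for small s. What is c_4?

p(0) = 1
p′(0) = 0
p′′(0) = 4
p′′′(0) = 0
p^(4)(0) = 16
So c_4 = p^(4)(0)/4! = 2/3.

2/3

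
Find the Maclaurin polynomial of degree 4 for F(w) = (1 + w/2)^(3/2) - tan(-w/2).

Add the two expansions coefficient-wise.

3*w^4/2048 + 13*w^3/384 + 3*w^2/32 + 5*w/4 + 1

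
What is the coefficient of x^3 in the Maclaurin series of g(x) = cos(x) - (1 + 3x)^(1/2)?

-27/16

Add the two expansions coefficient-wise.
g(0) = 0
g′(0) = -3/2
g′′(0) = 5/4
g′′′(0) = -81/8
The Taylor polynomial is Σ g^(k)(0)/k! · x^k.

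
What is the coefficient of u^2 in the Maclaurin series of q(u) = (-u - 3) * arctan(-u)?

1

Shift and add copies of the series according to the polynomial's terms.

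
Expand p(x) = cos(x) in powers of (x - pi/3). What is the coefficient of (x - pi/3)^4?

1/48

Compute the successive derivatives at the expansion point and divide by k!.
[(x - pi/3)^0] = 1/2;  [(x - pi/3)^1] = -sqrt(3)/2;  [(x - pi/3)^2] = -1/4;  [(x - pi/3)^3] = sqrt(3)/12;  [(x - pi/3)^4] = 1/48.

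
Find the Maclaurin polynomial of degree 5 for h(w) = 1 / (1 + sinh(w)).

Expand as Σ (-1)^k u^k with u equal to the inner function's series.
[w^0] = 1;  [w^1] = -1;  [w^2] = 1;  [w^3] = -7/6;  [w^4] = 4/3;  [w^5] = -181/120.

-181*w^5/120 + 4*w^4/3 - 7*w^3/6 + w^2 - w + 1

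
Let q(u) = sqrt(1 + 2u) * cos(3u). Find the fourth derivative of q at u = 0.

120

Take the Cauchy product of the two expansions.
The coefficient of u^4 in the expansion is 5, so q^(4)(0) = 4! * (5) = 120.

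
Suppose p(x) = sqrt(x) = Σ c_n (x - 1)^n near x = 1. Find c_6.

Differentiate repeatedly and evaluate at the center.
[(x - 1)^0] = 1;  [(x - 1)^1] = 1/2;  [(x - 1)^2] = -1/8;  [(x - 1)^3] = 1/16;  [(x - 1)^4] = -5/128;  [(x - 1)^5] = 7/256;  [(x - 1)^6] = -21/1024.
So c_6 = p^(6)(1)/6! = -21/1024.

-21/1024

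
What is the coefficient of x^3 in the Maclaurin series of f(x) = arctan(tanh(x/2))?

-1/12

Substitute the inner expansion into the outer series and collect powers.
f(0) = 0
f′(0) = 1/2
f′′(0) = 0
f′′′(0) = -1/2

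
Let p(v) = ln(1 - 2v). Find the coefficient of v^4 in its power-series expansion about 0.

-4

[v^0] = 0;  [v^1] = -2;  [v^2] = -2;  [v^3] = -8/3;  [v^4] = -4.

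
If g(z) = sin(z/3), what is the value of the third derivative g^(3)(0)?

-1/27

The coefficient of z^3 in the expansion is -1/162, so g′′′(0) = 3! * (-1/162) = -1/27.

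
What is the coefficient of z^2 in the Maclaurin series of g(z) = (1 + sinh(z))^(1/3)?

Substitute the inner expansion into the outer series and collect powers.
g(0) = 1
g′(0) = 1/3
g′′(0) = -2/9

-1/9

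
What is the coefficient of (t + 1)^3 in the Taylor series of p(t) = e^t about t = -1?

e^(-1)/6

Apply the Taylor formula c_k = f^(k)(a)/k!.
[(t + 1)^0] = e^(-1);  [(t + 1)^1] = e^(-1);  [(t + 1)^2] = e^(-1)/2;  [(t + 1)^3] = e^(-1)/6.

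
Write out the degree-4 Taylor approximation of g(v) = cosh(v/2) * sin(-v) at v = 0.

Take the Cauchy product of the two expansions.
[v^0] = 0;  [v^1] = -1;  [v^2] = 0;  [v^3] = 1/24;  [v^4] = 0.

v^3/24 - v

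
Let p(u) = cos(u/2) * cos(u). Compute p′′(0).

-5/4

Write out both Maclaurin series and multiply, keeping only the needed powers.
From the series, [u^2] p = -5/8; multiply by 2! = 2 to get -5/4.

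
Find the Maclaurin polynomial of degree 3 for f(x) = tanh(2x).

f(0) = 0
f′(0) = 2
f′′(0) = 0
f′′′(0) = -16
Then c_k = f^(k)(0)/k! gives each Taylor coefficient.

-8*x^3/3 + 2*x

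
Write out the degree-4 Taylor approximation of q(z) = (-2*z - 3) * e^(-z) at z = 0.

Distribute the polynomial across the series and collect like powers.
[z^0] = -3;  [z^1] = 1;  [z^2] = 1/2;  [z^3] = -1/2;  [z^4] = 5/24.

5*z^4/24 - z^3/2 + z^2/2 + z - 3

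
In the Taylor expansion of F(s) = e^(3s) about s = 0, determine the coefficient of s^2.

9/2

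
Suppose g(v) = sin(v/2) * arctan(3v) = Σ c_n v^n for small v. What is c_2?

3/2

Expand each factor separately, then convolve coefficients.
g(0) = 0
g′(0) = 0
g′′(0) = 3
So c_2 = g′′(0)/2! = 3/2.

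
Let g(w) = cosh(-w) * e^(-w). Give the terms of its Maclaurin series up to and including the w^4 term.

w^4/3 - 2*w^3/3 + w^2 - w + 1

Expand each factor separately, then convolve coefficients.
g(0) = 1
g′(0) = -1
g′′(0) = 2
g′′′(0) = -4
g^(4)(0) = 8
The Taylor polynomial is Σ g^(k)(0)/k! · w^k.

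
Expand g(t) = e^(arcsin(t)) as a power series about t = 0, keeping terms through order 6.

Compose series: expand the inner function first, then feed it into the outer expansion.
[t^0] = 1;  [t^1] = 1;  [t^2] = 1/2;  [t^3] = 1/3;  [t^4] = 5/24;  [t^5] = 1/6;  [t^6] = 17/144.

17*t^6/144 + t^5/6 + 5*t^4/24 + t^3/3 + t^2/2 + t + 1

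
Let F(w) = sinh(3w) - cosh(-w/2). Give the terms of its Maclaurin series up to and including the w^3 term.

9*w^3/2 - w^2/8 + 3*w - 1

Add the two expansions coefficient-wise.
F(0) = -1
F′(0) = 3
F′′(0) = -1/4
F′′′(0) = 27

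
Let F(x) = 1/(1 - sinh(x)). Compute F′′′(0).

Plug the Maclaurin series of the inner function into that of the outer and collect terms.
The coefficient of x^3 in the expansion is 7/6, so F′′′(0) = 3! * (7/6) = 7.

7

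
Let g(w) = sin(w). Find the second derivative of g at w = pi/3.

-sqrt(3)/2

The coefficient of (w - pi/3)^2 in the expansion is -sqrt(3)/4, so g′′(pi/3) = 2! * (-sqrt(3)/4) = -sqrt(3)/2.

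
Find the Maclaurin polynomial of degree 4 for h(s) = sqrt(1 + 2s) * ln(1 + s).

Multiply the two series term by term and collect like powers.
[s^0] = 0;  [s^1] = 1;  [s^2] = 1/2;  [s^3] = -2/3;  [s^4] = 5/6.

5*s^4/6 - 2*s^3/3 + s^2/2 + s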